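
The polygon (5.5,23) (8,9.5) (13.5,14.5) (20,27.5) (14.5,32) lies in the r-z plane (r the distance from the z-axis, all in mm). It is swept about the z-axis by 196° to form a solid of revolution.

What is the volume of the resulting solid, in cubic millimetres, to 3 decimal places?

Profile (r,z), 5 vertices: (5.5,23) (8,9.5) (13.5,14.5) (20,27.5) (14.5,32)
edge 0: (5.5,23)→(8,9.5)  cross = 5.5·9.5 − 8·23 = -131.7500; (r_i+r_j)·cross = 13.5·-131.7500 = -1778.6250
edge 1: (8,9.5)→(13.5,14.5)  cross = 8·14.5 − 13.5·9.5 = -12.2500; (r_i+r_j)·cross = 21.5·-12.2500 = -263.3750
edge 2: (13.5,14.5)→(20,27.5)  cross = 13.5·27.5 − 20·14.5 = 81.2500; (r_i+r_j)·cross = 33.5·81.2500 = 2721.8750
edge 3: (20,27.5)→(14.5,32)  cross = 20·32 − 14.5·27.5 = 241.2500; (r_i+r_j)·cross = 34.5·241.2500 = 8323.1250
edge 4: (14.5,32)→(5.5,23)  cross = 14.5·23 − 5.5·32 = 157.5000; (r_i+r_j)·cross = 20·157.5000 = 3150.0000
Σcross = 336.0000 → A = |Σcross|/2 = 168.0000 mm²
Σ(r_i+r_j)·cross = 12153.0000 → first moment M = |Σ|/6 = 2025.5000
R_c = M/A = 2025.5000/168.0000 = 12.0565 mm
θ = 196° = 3.420845 rad
V = θ·R_c·A = 3.420845·12.0565·168.0000 = 6928.922 mm³

Volume = 6928.922 mm³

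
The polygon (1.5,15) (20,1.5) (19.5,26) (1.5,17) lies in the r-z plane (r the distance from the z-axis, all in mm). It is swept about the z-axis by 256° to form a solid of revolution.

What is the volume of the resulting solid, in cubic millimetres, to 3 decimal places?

Volume = 14235.557 mm³

Profile (r,z), 4 vertices: (1.5,15) (20,1.5) (19.5,26) (1.5,17)
edge 0: (1.5,15)→(20,1.5)  cross = 1.5·1.5 − 20·15 = -297.7500; (r_i+r_j)·cross = 21.5·-297.7500 = -6401.6250
edge 1: (20,1.5)→(19.5,26)  cross = 20·26 − 19.5·1.5 = 490.7500; (r_i+r_j)·cross = 39.5·490.7500 = 19384.6250
edge 2: (19.5,26)→(1.5,17)  cross = 19.5·17 − 1.5·26 = 292.5000; (r_i+r_j)·cross = 21·292.5000 = 6142.5000
edge 3: (1.5,17)→(1.5,15)  cross = 1.5·15 − 1.5·17 = -3.0000; (r_i+r_j)·cross = 3·-3.0000 = -9.0000
Σcross = 482.5000 → A = |Σcross|/2 = 241.2500 mm²
Σ(r_i+r_j)·cross = 19116.5000 → first moment M = |Σ|/6 = 3186.0833
R_c = M/A = 3186.0833/241.2500 = 13.2066 mm
θ = 256° = 4.468043 rad
V = θ·R_c·A = 4.468043·13.2066·241.2500 = 14235.557 mm³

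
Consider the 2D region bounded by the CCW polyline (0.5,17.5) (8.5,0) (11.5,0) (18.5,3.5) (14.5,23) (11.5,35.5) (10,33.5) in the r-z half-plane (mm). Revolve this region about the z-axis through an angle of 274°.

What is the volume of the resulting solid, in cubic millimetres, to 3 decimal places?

Volume = 16780.747 mm³

Profile (r,z), 7 vertices: (0.5,17.5) (8.5,0) (11.5,0) (18.5,3.5) (14.5,23) (11.5,35.5) (10,33.5)
edge 0: (0.5,17.5)→(8.5,0)  cross = 0.5·0 − 8.5·17.5 = -148.7500; (r_i+r_j)·cross = 9·-148.7500 = -1338.7500
edge 1: (8.5,0)→(11.5,0)  cross = 8.5·0 − 11.5·0 = 0.0000; (r_i+r_j)·cross = 20·0.0000 = 0.0000
edge 2: (11.5,0)→(18.5,3.5)  cross = 11.5·3.5 − 18.5·0 = 40.2500; (r_i+r_j)·cross = 30·40.2500 = 1207.5000
edge 3: (18.5,3.5)→(14.5,23)  cross = 18.5·23 − 14.5·3.5 = 374.7500; (r_i+r_j)·cross = 33·374.7500 = 12366.7500
edge 4: (14.5,23)→(11.5,35.5)  cross = 14.5·35.5 − 11.5·23 = 250.2500; (r_i+r_j)·cross = 26·250.2500 = 6506.5000
edge 5: (11.5,35.5)→(10,33.5)  cross = 11.5·33.5 − 10·35.5 = 30.2500; (r_i+r_j)·cross = 21.5·30.2500 = 650.3750
edge 6: (10,33.5)→(0.5,17.5)  cross = 10·17.5 − 0.5·33.5 = 158.2500; (r_i+r_j)·cross = 10.5·158.2500 = 1661.6250
Σcross = 705.0000 → A = |Σcross|/2 = 352.5000 mm²
Σ(r_i+r_j)·cross = 21054.0000 → first moment M = |Σ|/6 = 3509.0000
R_c = M/A = 3509.0000/352.5000 = 9.9546 mm
θ = 274° = 4.782202 rad
V = θ·R_c·A = 4.782202·9.9546·352.5000 = 16780.747 mm³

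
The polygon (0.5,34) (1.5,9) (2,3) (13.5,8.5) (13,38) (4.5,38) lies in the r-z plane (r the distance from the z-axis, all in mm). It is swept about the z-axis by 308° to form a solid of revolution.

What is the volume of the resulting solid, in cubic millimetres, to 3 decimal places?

Volume = 14768.828 mm³

Profile (r,z), 6 vertices: (0.5,34) (1.5,9) (2,3) (13.5,8.5) (13,38) (4.5,38)
edge 0: (0.5,34)→(1.5,9)  cross = 0.5·9 − 1.5·34 = -46.5000; (r_i+r_j)·cross = 2·-46.5000 = -93.0000
edge 1: (1.5,9)→(2,3)  cross = 1.5·3 − 2·9 = -13.5000; (r_i+r_j)·cross = 3.5·-13.5000 = -47.2500
edge 2: (2,3)→(13.5,8.5)  cross = 2·8.5 − 13.5·3 = -23.5000; (r_i+r_j)·cross = 15.5·-23.5000 = -364.2500
edge 3: (13.5,8.5)→(13,38)  cross = 13.5·38 − 13·8.5 = 402.5000; (r_i+r_j)·cross = 26.5·402.5000 = 10666.2500
edge 4: (13,38)→(4.5,38)  cross = 13·38 − 4.5·38 = 323.0000; (r_i+r_j)·cross = 17.5·323.0000 = 5652.5000
edge 5: (4.5,38)→(0.5,34)  cross = 4.5·34 − 0.5·38 = 134.0000; (r_i+r_j)·cross = 5·134.0000 = 670.0000
Σcross = 776.0000 → A = |Σcross|/2 = 388.0000 mm²
Σ(r_i+r_j)·cross = 16484.2500 → first moment M = |Σ|/6 = 2747.3750
R_c = M/A = 2747.3750/388.0000 = 7.0809 mm
θ = 308° = 5.375614 rad
V = θ·R_c·A = 5.375614·7.0809·388.0000 = 14768.828 mm³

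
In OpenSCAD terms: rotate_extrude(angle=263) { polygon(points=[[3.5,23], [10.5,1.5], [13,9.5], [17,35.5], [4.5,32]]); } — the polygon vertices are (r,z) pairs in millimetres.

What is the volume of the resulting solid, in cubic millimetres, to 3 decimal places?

Profile (r,z), 5 vertices: (3.5,23) (10.5,1.5) (13,9.5) (17,35.5) (4.5,32)
edge 0: (3.5,23)→(10.5,1.5)  cross = 3.5·1.5 − 10.5·23 = -236.2500; (r_i+r_j)·cross = 14·-236.2500 = -3307.5000
edge 1: (10.5,1.5)→(13,9.5)  cross = 10.5·9.5 − 13·1.5 = 80.2500; (r_i+r_j)·cross = 23.5·80.2500 = 1885.8750
edge 2: (13,9.5)→(17,35.5)  cross = 13·35.5 − 17·9.5 = 300.0000; (r_i+r_j)·cross = 30·300.0000 = 9000.0000
edge 3: (17,35.5)→(4.5,32)  cross = 17·32 − 4.5·35.5 = 384.2500; (r_i+r_j)·cross = 21.5·384.2500 = 8261.3750
edge 4: (4.5,32)→(3.5,23)  cross = 4.5·23 − 3.5·32 = -8.5000; (r_i+r_j)·cross = 8·-8.5000 = -68.0000
Σcross = 519.7500 → A = |Σcross|/2 = 259.8750 mm²
Σ(r_i+r_j)·cross = 15771.7500 → first moment M = |Σ|/6 = 2628.6250
R_c = M/A = 2628.6250/259.8750 = 10.1150 mm
θ = 263° = 4.590216 rad
V = θ·R_c·A = 4.590216·10.1150·259.8750 = 12065.956 mm³

Volume = 12065.956 mm³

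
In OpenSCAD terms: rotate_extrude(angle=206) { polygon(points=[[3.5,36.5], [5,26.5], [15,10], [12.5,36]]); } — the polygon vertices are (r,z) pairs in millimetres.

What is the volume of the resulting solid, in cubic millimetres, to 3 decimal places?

Volume = 5383.255 mm³

Profile (r,z), 4 vertices: (3.5,36.5) (5,26.5) (15,10) (12.5,36)
edge 0: (3.5,36.5)→(5,26.5)  cross = 3.5·26.5 − 5·36.5 = -89.7500; (r_i+r_j)·cross = 8.5·-89.7500 = -762.8750
edge 1: (5,26.5)→(15,10)  cross = 5·10 − 15·26.5 = -347.5000; (r_i+r_j)·cross = 20·-347.5000 = -6950.0000
edge 2: (15,10)→(12.5,36)  cross = 15·36 − 12.5·10 = 415.0000; (r_i+r_j)·cross = 27.5·415.0000 = 11412.5000
edge 3: (12.5,36)→(3.5,36.5)  cross = 12.5·36.5 − 3.5·36 = 330.2500; (r_i+r_j)·cross = 16·330.2500 = 5284.0000
Σcross = 308.0000 → A = |Σcross|/2 = 154.0000 mm²
Σ(r_i+r_j)·cross = 8983.6250 → first moment M = |Σ|/6 = 1497.2708
R_c = M/A = 1497.2708/154.0000 = 9.7225 mm
θ = 206° = 3.595378 rad
V = θ·R_c·A = 3.595378·9.7225·154.0000 = 5383.255 mm³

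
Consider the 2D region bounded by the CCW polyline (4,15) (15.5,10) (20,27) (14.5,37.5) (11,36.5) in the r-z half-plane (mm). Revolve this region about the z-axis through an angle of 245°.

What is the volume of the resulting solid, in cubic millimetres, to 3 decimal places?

Profile (r,z), 5 vertices: (4,15) (15.5,10) (20,27) (14.5,37.5) (11,36.5)
edge 0: (4,15)→(15.5,10)  cross = 4·10 − 15.5·15 = -192.5000; (r_i+r_j)·cross = 19.5·-192.5000 = -3753.7500
edge 1: (15.5,10)→(20,27)  cross = 15.5·27 − 20·10 = 218.5000; (r_i+r_j)·cross = 35.5·218.5000 = 7756.7500
edge 2: (20,27)→(14.5,37.5)  cross = 20·37.5 − 14.5·27 = 358.5000; (r_i+r_j)·cross = 34.5·358.5000 = 12368.2500
edge 3: (14.5,37.5)→(11,36.5)  cross = 14.5·36.5 − 11·37.5 = 116.7500; (r_i+r_j)·cross = 25.5·116.7500 = 2977.1250
edge 4: (11,36.5)→(4,15)  cross = 11·15 − 4·36.5 = 19.0000; (r_i+r_j)·cross = 15·19.0000 = 285.0000
Σcross = 520.2500 → A = |Σcross|/2 = 260.1250 mm²
Σ(r_i+r_j)·cross = 19633.3750 → first moment M = |Σ|/6 = 3272.2292
R_c = M/A = 3272.2292/260.1250 = 12.5794 mm
θ = 245° = 4.276057 rad
V = θ·R_c·A = 4.276057·12.5794·260.1250 = 13992.237 mm³

Volume = 13992.237 mm³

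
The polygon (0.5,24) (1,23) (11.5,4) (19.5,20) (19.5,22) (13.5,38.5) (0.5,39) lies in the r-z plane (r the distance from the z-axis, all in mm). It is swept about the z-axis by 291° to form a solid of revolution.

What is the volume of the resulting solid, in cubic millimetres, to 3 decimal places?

Profile (r,z), 7 vertices: (0.5,24) (1,23) (11.5,4) (19.5,20) (19.5,22) (13.5,38.5) (0.5,39)
edge 0: (0.5,24)→(1,23)  cross = 0.5·23 − 1·24 = -12.5000; (r_i+r_j)·cross = 1.5·-12.5000 = -18.7500
edge 1: (1,23)→(11.5,4)  cross = 1·4 − 11.5·23 = -260.5000; (r_i+r_j)·cross = 12.5·-260.5000 = -3256.2500
edge 2: (11.5,4)→(19.5,20)  cross = 11.5·20 − 19.5·4 = 152.0000; (r_i+r_j)·cross = 31·152.0000 = 4712.0000
edge 3: (19.5,20)→(19.5,22)  cross = 19.5·22 − 19.5·20 = 39.0000; (r_i+r_j)·cross = 39·39.0000 = 1521.0000
edge 4: (19.5,22)→(13.5,38.5)  cross = 19.5·38.5 − 13.5·22 = 453.7500; (r_i+r_j)·cross = 33·453.7500 = 14973.7500
edge 5: (13.5,38.5)→(0.5,39)  cross = 13.5·39 − 0.5·38.5 = 507.2500; (r_i+r_j)·cross = 14·507.2500 = 7101.5000
edge 6: (0.5,39)→(0.5,24)  cross = 0.5·24 − 0.5·39 = -7.5000; (r_i+r_j)·cross = 1·-7.5000 = -7.5000
Σcross = 871.5000 → A = |Σcross|/2 = 435.7500 mm²
Σ(r_i+r_j)·cross = 25025.7500 → first moment M = |Σ|/6 = 4170.9583
R_c = M/A = 4170.9583/435.7500 = 9.5719 mm
θ = 291° = 5.078908 rad
V = θ·R_c·A = 5.078908·9.5719·435.7500 = 21183.914 mm³

Volume = 21183.914 mm³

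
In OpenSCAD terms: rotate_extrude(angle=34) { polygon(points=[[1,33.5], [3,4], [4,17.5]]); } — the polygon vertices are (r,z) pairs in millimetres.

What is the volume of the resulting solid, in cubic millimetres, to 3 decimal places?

Volume = 44.704 mm³

Profile (r,z), 3 vertices: (1,33.5) (3,4) (4,17.5)
edge 0: (1,33.5)→(3,4)  cross = 1·4 − 3·33.5 = -96.5000; (r_i+r_j)·cross = 4·-96.5000 = -386.0000
edge 1: (3,4)→(4,17.5)  cross = 3·17.5 − 4·4 = 36.5000; (r_i+r_j)·cross = 7·36.5000 = 255.5000
edge 2: (4,17.5)→(1,33.5)  cross = 4·33.5 − 1·17.5 = 116.5000; (r_i+r_j)·cross = 5·116.5000 = 582.5000
Σcross = 56.5000 → A = |Σcross|/2 = 28.2500 mm²
Σ(r_i+r_j)·cross = 452.0000 → first moment M = |Σ|/6 = 75.3333
R_c = M/A = 75.3333/28.2500 = 2.6667 mm
θ = 34° = 0.593412 rad
V = θ·R_c·A = 0.593412·2.6667·28.2500 = 44.704 mm³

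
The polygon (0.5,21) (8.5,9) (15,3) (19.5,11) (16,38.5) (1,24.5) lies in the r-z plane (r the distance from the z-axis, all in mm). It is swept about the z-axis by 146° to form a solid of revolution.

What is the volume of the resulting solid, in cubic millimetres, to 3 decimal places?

Profile (r,z), 6 vertices: (0.5,21) (8.5,9) (15,3) (19.5,11) (16,38.5) (1,24.5)
edge 0: (0.5,21)→(8.5,9)  cross = 0.5·9 − 8.5·21 = -174.0000; (r_i+r_j)·cross = 9·-174.0000 = -1566.0000
edge 1: (8.5,9)→(15,3)  cross = 8.5·3 − 15·9 = -109.5000; (r_i+r_j)·cross = 23.5·-109.5000 = -2573.2500
edge 2: (15,3)→(19.5,11)  cross = 15·11 − 19.5·3 = 106.5000; (r_i+r_j)·cross = 34.5·106.5000 = 3674.2500
edge 3: (19.5,11)→(16,38.5)  cross = 19.5·38.5 − 16·11 = 574.7500; (r_i+r_j)·cross = 35.5·574.7500 = 20403.6250
edge 4: (16,38.5)→(1,24.5)  cross = 16·24.5 − 1·38.5 = 353.5000; (r_i+r_j)·cross = 17·353.5000 = 6009.5000
edge 5: (1,24.5)→(0.5,21)  cross = 1·21 − 0.5·24.5 = 8.7500; (r_i+r_j)·cross = 1.5·8.7500 = 13.1250
Σcross = 760.0000 → A = |Σcross|/2 = 380.0000 mm²
Σ(r_i+r_j)·cross = 25961.2500 → first moment M = |Σ|/6 = 4326.8750
R_c = M/A = 4326.8750/380.0000 = 11.3865 mm
θ = 146° = 2.548181 rad
V = θ·R_c·A = 2.548181·11.3865·380.0000 = 11025.659 mm³

Volume = 11025.659 mm³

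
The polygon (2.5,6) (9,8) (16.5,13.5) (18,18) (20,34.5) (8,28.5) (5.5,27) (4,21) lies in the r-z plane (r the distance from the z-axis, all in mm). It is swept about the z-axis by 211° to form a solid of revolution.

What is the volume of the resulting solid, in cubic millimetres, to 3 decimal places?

Volume = 12300.110 mm³

Profile (r,z), 8 vertices: (2.5,6) (9,8) (16.5,13.5) (18,18) (20,34.5) (8,28.5) (5.5,27) (4,21)
edge 0: (2.5,6)→(9,8)  cross = 2.5·8 − 9·6 = -34.0000; (r_i+r_j)·cross = 11.5·-34.0000 = -391.0000
edge 1: (9,8)→(16.5,13.5)  cross = 9·13.5 − 16.5·8 = -10.5000; (r_i+r_j)·cross = 25.5·-10.5000 = -267.7500
edge 2: (16.5,13.5)→(18,18)  cross = 16.5·18 − 18·13.5 = 54.0000; (r_i+r_j)·cross = 34.5·54.0000 = 1863.0000
edge 3: (18,18)→(20,34.5)  cross = 18·34.5 − 20·18 = 261.0000; (r_i+r_j)·cross = 38·261.0000 = 9918.0000
edge 4: (20,34.5)→(8,28.5)  cross = 20·28.5 − 8·34.5 = 294.0000; (r_i+r_j)·cross = 28·294.0000 = 8232.0000
edge 5: (8,28.5)→(5.5,27)  cross = 8·27 − 5.5·28.5 = 59.2500; (r_i+r_j)·cross = 13.5·59.2500 = 799.8750
edge 6: (5.5,27)→(4,21)  cross = 5.5·21 − 4·27 = 7.5000; (r_i+r_j)·cross = 9.5·7.5000 = 71.2500
edge 7: (4,21)→(2.5,6)  cross = 4·6 − 2.5·21 = -28.5000; (r_i+r_j)·cross = 6.5·-28.5000 = -185.2500
Σcross = 602.7500 → A = |Σcross|/2 = 301.3750 mm²
Σ(r_i+r_j)·cross = 20040.1250 → first moment M = |Σ|/6 = 3340.0208
R_c = M/A = 3340.0208/301.3750 = 11.0826 mm
θ = 211° = 3.682645 rad
V = θ·R_c·A = 3.682645·11.0826·301.3750 = 12300.110 mm³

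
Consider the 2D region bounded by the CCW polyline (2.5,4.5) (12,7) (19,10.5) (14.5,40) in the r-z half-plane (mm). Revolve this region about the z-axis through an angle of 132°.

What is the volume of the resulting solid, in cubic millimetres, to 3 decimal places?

Profile (r,z), 4 vertices: (2.5,4.5) (12,7) (19,10.5) (14.5,40)
edge 0: (2.5,4.5)→(12,7)  cross = 2.5·7 − 12·4.5 = -36.5000; (r_i+r_j)·cross = 14.5·-36.5000 = -529.2500
edge 1: (12,7)→(19,10.5)  cross = 12·10.5 − 19·7 = -7.0000; (r_i+r_j)·cross = 31·-7.0000 = -217.0000
edge 2: (19,10.5)→(14.5,40)  cross = 19·40 − 14.5·10.5 = 607.7500; (r_i+r_j)·cross = 33.5·607.7500 = 20359.6250
edge 3: (14.5,40)→(2.5,4.5)  cross = 14.5·4.5 − 2.5·40 = -34.7500; (r_i+r_j)·cross = 17·-34.7500 = -590.7500
Σcross = 529.5000 → A = |Σcross|/2 = 264.7500 mm²
Σ(r_i+r_j)·cross = 19022.6250 → first moment M = |Σ|/6 = 3170.4375
R_c = M/A = 3170.4375/264.7500 = 11.9752 mm
θ = 132° = 2.303835 rad
V = θ·R_c·A = 2.303835·11.9752·264.7500 = 7304.164 mm³

Volume = 7304.164 mm³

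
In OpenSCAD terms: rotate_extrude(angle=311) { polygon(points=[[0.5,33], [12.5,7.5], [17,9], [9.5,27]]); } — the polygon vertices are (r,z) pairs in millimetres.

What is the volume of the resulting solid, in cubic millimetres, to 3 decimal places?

Volume = 6460.646 mm³

Profile (r,z), 4 vertices: (0.5,33) (12.5,7.5) (17,9) (9.5,27)
edge 0: (0.5,33)→(12.5,7.5)  cross = 0.5·7.5 − 12.5·33 = -408.7500; (r_i+r_j)·cross = 13·-408.7500 = -5313.7500
edge 1: (12.5,7.5)→(17,9)  cross = 12.5·9 − 17·7.5 = -15.0000; (r_i+r_j)·cross = 29.5·-15.0000 = -442.5000
edge 2: (17,9)→(9.5,27)  cross = 17·27 − 9.5·9 = 373.5000; (r_i+r_j)·cross = 26.5·373.5000 = 9897.7500
edge 3: (9.5,27)→(0.5,33)  cross = 9.5·33 − 0.5·27 = 300.0000; (r_i+r_j)·cross = 10·300.0000 = 3000.0000
Σcross = 249.7500 → A = |Σcross|/2 = 124.8750 mm²
Σ(r_i+r_j)·cross = 7141.5000 → first moment M = |Σ|/6 = 1190.2500
R_c = M/A = 1190.2500/124.8750 = 9.5315 mm
θ = 311° = 5.427974 rad
V = θ·R_c·A = 5.427974·9.5315·124.8750 = 6460.646 mm³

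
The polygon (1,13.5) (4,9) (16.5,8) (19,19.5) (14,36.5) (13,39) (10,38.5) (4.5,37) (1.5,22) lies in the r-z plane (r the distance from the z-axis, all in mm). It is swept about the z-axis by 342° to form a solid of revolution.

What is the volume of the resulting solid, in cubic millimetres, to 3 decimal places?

Volume = 24742.483 mm³

Profile (r,z), 9 vertices: (1,13.5) (4,9) (16.5,8) (19,19.5) (14,36.5) (13,39) (10,38.5) (4.5,37) (1.5,22)
edge 0: (1,13.5)→(4,9)  cross = 1·9 − 4·13.5 = -45.0000; (r_i+r_j)·cross = 5·-45.0000 = -225.0000
edge 1: (4,9)→(16.5,8)  cross = 4·8 − 16.5·9 = -116.5000; (r_i+r_j)·cross = 20.5·-116.5000 = -2388.2500
edge 2: (16.5,8)→(19,19.5)  cross = 16.5·19.5 − 19·8 = 169.7500; (r_i+r_j)·cross = 35.5·169.7500 = 6026.1250
edge 3: (19,19.5)→(14,36.5)  cross = 19·36.5 − 14·19.5 = 420.5000; (r_i+r_j)·cross = 33·420.5000 = 13876.5000
edge 4: (14,36.5)→(13,39)  cross = 14·39 − 13·36.5 = 71.5000; (r_i+r_j)·cross = 27·71.5000 = 1930.5000
edge 5: (13,39)→(10,38.5)  cross = 13·38.5 − 10·39 = 110.5000; (r_i+r_j)·cross = 23·110.5000 = 2541.5000
edge 6: (10,38.5)→(4.5,37)  cross = 10·37 − 4.5·38.5 = 196.7500; (r_i+r_j)·cross = 14.5·196.7500 = 2852.8750
edge 7: (4.5,37)→(1.5,22)  cross = 4.5·22 − 1.5·37 = 43.5000; (r_i+r_j)·cross = 6·43.5000 = 261.0000
edge 8: (1.5,22)→(1,13.5)  cross = 1.5·13.5 − 1·22 = -1.7500; (r_i+r_j)·cross = 2.5·-1.7500 = -4.3750
Σcross = 849.2500 → A = |Σcross|/2 = 424.6250 mm²
Σ(r_i+r_j)·cross = 24870.8750 → first moment M = |Σ|/6 = 4145.1458
R_c = M/A = 4145.1458/424.6250 = 9.7619 mm
θ = 342° = 5.969026 rad
V = θ·R_c·A = 5.969026·9.7619·424.6250 = 24742.483 mm³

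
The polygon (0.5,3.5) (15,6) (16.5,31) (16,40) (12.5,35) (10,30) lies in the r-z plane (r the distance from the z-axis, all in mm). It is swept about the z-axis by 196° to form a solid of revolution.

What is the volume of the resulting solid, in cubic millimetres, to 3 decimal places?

Volume = 10589.939 mm³

Profile (r,z), 6 vertices: (0.5,3.5) (15,6) (16.5,31) (16,40) (12.5,35) (10,30)
edge 0: (0.5,3.5)→(15,6)  cross = 0.5·6 − 15·3.5 = -49.5000; (r_i+r_j)·cross = 15.5·-49.5000 = -767.2500
edge 1: (15,6)→(16.5,31)  cross = 15·31 − 16.5·6 = 366.0000; (r_i+r_j)·cross = 31.5·366.0000 = 11529.0000
edge 2: (16.5,31)→(16,40)  cross = 16.5·40 − 16·31 = 164.0000; (r_i+r_j)·cross = 32.5·164.0000 = 5330.0000
edge 3: (16,40)→(12.5,35)  cross = 16·35 − 12.5·40 = 60.0000; (r_i+r_j)·cross = 28.5·60.0000 = 1710.0000
edge 4: (12.5,35)→(10,30)  cross = 12.5·30 − 10·35 = 25.0000; (r_i+r_j)·cross = 22.5·25.0000 = 562.5000
edge 5: (10,30)→(0.5,3.5)  cross = 10·3.5 − 0.5·30 = 20.0000; (r_i+r_j)·cross = 10.5·20.0000 = 210.0000
Σcross = 585.5000 → A = |Σcross|/2 = 292.7500 mm²
Σ(r_i+r_j)·cross = 18574.2500 → first moment M = |Σ|/6 = 3095.7083
R_c = M/A = 3095.7083/292.7500 = 10.5746 mm
θ = 196° = 3.420845 rad
V = θ·R_c·A = 3.420845·10.5746·292.7500 = 10589.939 mm³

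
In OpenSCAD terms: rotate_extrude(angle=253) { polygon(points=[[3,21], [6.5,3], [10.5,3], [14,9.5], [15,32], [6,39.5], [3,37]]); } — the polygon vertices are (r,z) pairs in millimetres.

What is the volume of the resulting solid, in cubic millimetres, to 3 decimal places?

Profile (r,z), 7 vertices: (3,21) (6.5,3) (10.5,3) (14,9.5) (15,32) (6,39.5) (3,37)
edge 0: (3,21)→(6.5,3)  cross = 3·3 − 6.5·21 = -127.5000; (r_i+r_j)·cross = 9.5·-127.5000 = -1211.2500
edge 1: (6.5,3)→(10.5,3)  cross = 6.5·3 − 10.5·3 = -12.0000; (r_i+r_j)·cross = 17·-12.0000 = -204.0000
edge 2: (10.5,3)→(14,9.5)  cross = 10.5·9.5 − 14·3 = 57.7500; (r_i+r_j)·cross = 24.5·57.7500 = 1414.8750
edge 3: (14,9.5)→(15,32)  cross = 14·32 − 15·9.5 = 305.5000; (r_i+r_j)·cross = 29·305.5000 = 8859.5000
edge 4: (15,32)→(6,39.5)  cross = 15·39.5 − 6·32 = 400.5000; (r_i+r_j)·cross = 21·400.5000 = 8410.5000
edge 5: (6,39.5)→(3,37)  cross = 6·37 − 3·39.5 = 103.5000; (r_i+r_j)·cross = 9·103.5000 = 931.5000
edge 6: (3,37)→(3,21)  cross = 3·21 − 3·37 = -48.0000; (r_i+r_j)·cross = 6·-48.0000 = -288.0000
Σcross = 679.7500 → A = |Σcross|/2 = 339.8750 mm²
Σ(r_i+r_j)·cross = 17913.1250 → first moment M = |Σ|/6 = 2985.5208
R_c = M/A = 2985.5208/339.8750 = 8.7842 mm
θ = 253° = 4.415683 rad
V = θ·R_c·A = 4.415683·8.7842·339.8750 = 13183.114 mm³

Volume = 13183.114 mm³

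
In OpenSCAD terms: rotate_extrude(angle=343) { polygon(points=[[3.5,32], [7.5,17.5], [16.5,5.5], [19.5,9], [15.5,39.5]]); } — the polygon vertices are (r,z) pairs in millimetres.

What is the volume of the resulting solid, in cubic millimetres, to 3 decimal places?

Volume = 22401.655 mm³

Profile (r,z), 5 vertices: (3.5,32) (7.5,17.5) (16.5,5.5) (19.5,9) (15.5,39.5)
edge 0: (3.5,32)→(7.5,17.5)  cross = 3.5·17.5 − 7.5·32 = -178.7500; (r_i+r_j)·cross = 11·-178.7500 = -1966.2500
edge 1: (7.5,17.5)→(16.5,5.5)  cross = 7.5·5.5 − 16.5·17.5 = -247.5000; (r_i+r_j)·cross = 24·-247.5000 = -5940.0000
edge 2: (16.5,5.5)→(19.5,9)  cross = 16.5·9 − 19.5·5.5 = 41.2500; (r_i+r_j)·cross = 36·41.2500 = 1485.0000
edge 3: (19.5,9)→(15.5,39.5)  cross = 19.5·39.5 − 15.5·9 = 630.7500; (r_i+r_j)·cross = 35·630.7500 = 22076.2500
edge 4: (15.5,39.5)→(3.5,32)  cross = 15.5·32 − 3.5·39.5 = 357.7500; (r_i+r_j)·cross = 19·357.7500 = 6797.2500
Σcross = 603.5000 → A = |Σcross|/2 = 301.7500 mm²
Σ(r_i+r_j)·cross = 22452.2500 → first moment M = |Σ|/6 = 3742.0417
R_c = M/A = 3742.0417/301.7500 = 12.4011 mm
θ = 343° = 5.986479 rad
V = θ·R_c·A = 5.986479·12.4011·301.7500 = 22401.655 mm³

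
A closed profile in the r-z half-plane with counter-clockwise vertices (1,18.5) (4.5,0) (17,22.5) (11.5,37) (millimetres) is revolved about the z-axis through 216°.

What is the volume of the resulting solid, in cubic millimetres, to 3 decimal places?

Profile (r,z), 4 vertices: (1,18.5) (4.5,0) (17,22.5) (11.5,37)
edge 0: (1,18.5)→(4.5,0)  cross = 1·0 − 4.5·18.5 = -83.2500; (r_i+r_j)·cross = 5.5·-83.2500 = -457.8750
edge 1: (4.5,0)→(17,22.5)  cross = 4.5·22.5 − 17·0 = 101.2500; (r_i+r_j)·cross = 21.5·101.2500 = 2176.8750
edge 2: (17,22.5)→(11.5,37)  cross = 17·37 − 11.5·22.5 = 370.2500; (r_i+r_j)·cross = 28.5·370.2500 = 10552.1250
edge 3: (11.5,37)→(1,18.5)  cross = 11.5·18.5 − 1·37 = 175.7500; (r_i+r_j)·cross = 12.5·175.7500 = 2196.8750
Σcross = 564.0000 → A = |Σcross|/2 = 282.0000 mm²
Σ(r_i+r_j)·cross = 14468.0000 → first moment M = |Σ|/6 = 2411.3333
R_c = M/A = 2411.3333/282.0000 = 8.5508 mm
θ = 216° = 3.769911 rad
V = θ·R_c·A = 3.769911·8.5508·282.0000 = 9090.513 mm³

Volume = 9090.513 mm³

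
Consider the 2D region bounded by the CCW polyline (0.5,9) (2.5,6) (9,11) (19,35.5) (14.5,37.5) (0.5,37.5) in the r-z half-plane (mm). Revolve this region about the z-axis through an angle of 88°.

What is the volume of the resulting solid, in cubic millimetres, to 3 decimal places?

Volume = 4407.012 mm³

Profile (r,z), 6 vertices: (0.5,9) (2.5,6) (9,11) (19,35.5) (14.5,37.5) (0.5,37.5)
edge 0: (0.5,9)→(2.5,6)  cross = 0.5·6 − 2.5·9 = -19.5000; (r_i+r_j)·cross = 3·-19.5000 = -58.5000
edge 1: (2.5,6)→(9,11)  cross = 2.5·11 − 9·6 = -26.5000; (r_i+r_j)·cross = 11.5·-26.5000 = -304.7500
edge 2: (9,11)→(19,35.5)  cross = 9·35.5 − 19·11 = 110.5000; (r_i+r_j)·cross = 28·110.5000 = 3094.0000
edge 3: (19,35.5)→(14.5,37.5)  cross = 19·37.5 − 14.5·35.5 = 197.7500; (r_i+r_j)·cross = 33.5·197.7500 = 6624.6250
edge 4: (14.5,37.5)→(0.5,37.5)  cross = 14.5·37.5 − 0.5·37.5 = 525.0000; (r_i+r_j)·cross = 15·525.0000 = 7875.0000
edge 5: (0.5,37.5)→(0.5,9)  cross = 0.5·9 − 0.5·37.5 = -14.2500; (r_i+r_j)·cross = 1·-14.2500 = -14.2500
Σcross = 773.0000 → A = |Σcross|/2 = 386.5000 mm²
Σ(r_i+r_j)·cross = 17216.1250 → first moment M = |Σ|/6 = 2869.3542
R_c = M/A = 2869.3542/386.5000 = 7.4239 mm
θ = 88° = 1.535890 rad
V = θ·R_c·A = 1.535890·7.4239·386.5000 = 4407.012 mm³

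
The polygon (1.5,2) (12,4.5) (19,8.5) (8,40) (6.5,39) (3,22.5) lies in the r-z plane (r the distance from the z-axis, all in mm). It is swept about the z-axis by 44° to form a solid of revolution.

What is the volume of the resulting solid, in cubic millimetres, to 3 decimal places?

Volume = 2543.129 mm³

Profile (r,z), 6 vertices: (1.5,2) (12,4.5) (19,8.5) (8,40) (6.5,39) (3,22.5)
edge 0: (1.5,2)→(12,4.5)  cross = 1.5·4.5 − 12·2 = -17.2500; (r_i+r_j)·cross = 13.5·-17.2500 = -232.8750
edge 1: (12,4.5)→(19,8.5)  cross = 12·8.5 − 19·4.5 = 16.5000; (r_i+r_j)·cross = 31·16.5000 = 511.5000
edge 2: (19,8.5)→(8,40)  cross = 19·40 − 8·8.5 = 692.0000; (r_i+r_j)·cross = 27·692.0000 = 18684.0000
edge 3: (8,40)→(6.5,39)  cross = 8·39 − 6.5·40 = 52.0000; (r_i+r_j)·cross = 14.5·52.0000 = 754.0000
edge 4: (6.5,39)→(3,22.5)  cross = 6.5·22.5 − 3·39 = 29.2500; (r_i+r_j)·cross = 9.5·29.2500 = 277.8750
edge 5: (3,22.5)→(1.5,2)  cross = 3·2 − 1.5·22.5 = -27.7500; (r_i+r_j)·cross = 4.5·-27.7500 = -124.8750
Σcross = 744.7500 → A = |Σcross|/2 = 372.3750 mm²
Σ(r_i+r_j)·cross = 19869.6250 → first moment M = |Σ|/6 = 3311.6042
R_c = M/A = 3311.6042/372.3750 = 8.8932 mm
θ = 44° = 0.767945 rad
V = θ·R_c·A = 0.767945·8.8932·372.3750 = 2543.129 mm³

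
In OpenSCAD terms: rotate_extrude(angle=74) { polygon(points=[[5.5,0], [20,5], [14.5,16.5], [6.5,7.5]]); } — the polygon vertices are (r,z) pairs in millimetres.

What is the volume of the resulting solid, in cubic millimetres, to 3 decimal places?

Volume = 1963.469 mm³

Profile (r,z), 4 vertices: (5.5,0) (20,5) (14.5,16.5) (6.5,7.5)
edge 0: (5.5,0)→(20,5)  cross = 5.5·5 − 20·0 = 27.5000; (r_i+r_j)·cross = 25.5·27.5000 = 701.2500
edge 1: (20,5)→(14.5,16.5)  cross = 20·16.5 − 14.5·5 = 257.5000; (r_i+r_j)·cross = 34.5·257.5000 = 8883.7500
edge 2: (14.5,16.5)→(6.5,7.5)  cross = 14.5·7.5 − 6.5·16.5 = 1.5000; (r_i+r_j)·cross = 21·1.5000 = 31.5000
edge 3: (6.5,7.5)→(5.5,0)  cross = 6.5·0 − 5.5·7.5 = -41.2500; (r_i+r_j)·cross = 12·-41.2500 = -495.0000
Σcross = 245.2500 → A = |Σcross|/2 = 122.6250 mm²
Σ(r_i+r_j)·cross = 9121.5000 → first moment M = |Σ|/6 = 1520.2500
R_c = M/A = 1520.2500/122.6250 = 12.3976 mm
θ = 74° = 1.291544 rad
V = θ·R_c·A = 1.291544·12.3976·122.6250 = 1963.469 mm³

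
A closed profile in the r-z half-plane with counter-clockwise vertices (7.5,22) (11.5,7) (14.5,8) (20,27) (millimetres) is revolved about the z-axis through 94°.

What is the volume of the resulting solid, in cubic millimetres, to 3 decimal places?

Profile (r,z), 4 vertices: (7.5,22) (11.5,7) (14.5,8) (20,27)
edge 0: (7.5,22)→(11.5,7)  cross = 7.5·7 − 11.5·22 = -200.5000; (r_i+r_j)·cross = 19·-200.5000 = -3809.5000
edge 1: (11.5,7)→(14.5,8)  cross = 11.5·8 − 14.5·7 = -9.5000; (r_i+r_j)·cross = 26·-9.5000 = -247.0000
edge 2: (14.5,8)→(20,27)  cross = 14.5·27 − 20·8 = 231.5000; (r_i+r_j)·cross = 34.5·231.5000 = 7986.7500
edge 3: (20,27)→(7.5,22)  cross = 20·22 − 7.5·27 = 237.5000; (r_i+r_j)·cross = 27.5·237.5000 = 6531.2500
Σcross = 259.0000 → A = |Σcross|/2 = 129.5000 mm²
Σ(r_i+r_j)·cross = 10461.5000 → first moment M = |Σ|/6 = 1743.5833
R_c = M/A = 1743.5833/129.5000 = 13.4640 mm
θ = 94° = 1.640609 rad
V = θ·R_c·A = 1.640609·13.4640·129.5000 = 2860.539 mm³

Volume = 2860.539 mm³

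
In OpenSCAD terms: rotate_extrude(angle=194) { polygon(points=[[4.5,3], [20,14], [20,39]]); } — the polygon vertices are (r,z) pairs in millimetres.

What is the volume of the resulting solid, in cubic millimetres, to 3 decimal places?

Profile (r,z), 3 vertices: (4.5,3) (20,14) (20,39)
edge 0: (4.5,3)→(20,14)  cross = 4.5·14 − 20·3 = 3.0000; (r_i+r_j)·cross = 24.5·3.0000 = 73.5000
edge 1: (20,14)→(20,39)  cross = 20·39 − 20·14 = 500.0000; (r_i+r_j)·cross = 40·500.0000 = 20000.0000
edge 2: (20,39)→(4.5,3)  cross = 20·3 − 4.5·39 = -115.5000; (r_i+r_j)·cross = 24.5·-115.5000 = -2829.7500
Σcross = 387.5000 → A = |Σcross|/2 = 193.7500 mm²
Σ(r_i+r_j)·cross = 17243.7500 → first moment M = |Σ|/6 = 2873.9583
R_c = M/A = 2873.9583/193.7500 = 14.8333 mm
θ = 194° = 3.385939 rad
V = θ·R_c·A = 3.385939·14.8333·193.7500 = 9731.047 mm³

Volume = 9731.047 mm³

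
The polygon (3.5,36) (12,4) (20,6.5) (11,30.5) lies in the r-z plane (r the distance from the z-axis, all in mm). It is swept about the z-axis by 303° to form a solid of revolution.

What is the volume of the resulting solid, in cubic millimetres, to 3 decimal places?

Volume = 12643.227 mm³

Profile (r,z), 4 vertices: (3.5,36) (12,4) (20,6.5) (11,30.5)
edge 0: (3.5,36)→(12,4)  cross = 3.5·4 − 12·36 = -418.0000; (r_i+r_j)·cross = 15.5·-418.0000 = -6479.0000
edge 1: (12,4)→(20,6.5)  cross = 12·6.5 − 20·4 = -2.0000; (r_i+r_j)·cross = 32·-2.0000 = -64.0000
edge 2: (20,6.5)→(11,30.5)  cross = 20·30.5 − 11·6.5 = 538.5000; (r_i+r_j)·cross = 31·538.5000 = 16693.5000
edge 3: (11,30.5)→(3.5,36)  cross = 11·36 − 3.5·30.5 = 289.2500; (r_i+r_j)·cross = 14.5·289.2500 = 4194.1250
Σcross = 407.7500 → A = |Σcross|/2 = 203.8750 mm²
Σ(r_i+r_j)·cross = 14344.6250 → first moment M = |Σ|/6 = 2390.7708
R_c = M/A = 2390.7708/203.8750 = 11.7267 mm
θ = 303° = 5.288348 rad
V = θ·R_c·A = 5.288348·11.7267·203.8750 = 12643.227 mm³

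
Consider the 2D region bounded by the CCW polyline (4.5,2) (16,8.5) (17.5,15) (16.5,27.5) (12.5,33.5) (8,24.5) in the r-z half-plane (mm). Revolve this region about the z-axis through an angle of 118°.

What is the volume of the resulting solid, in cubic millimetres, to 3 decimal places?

Profile (r,z), 6 vertices: (4.5,2) (16,8.5) (17.5,15) (16.5,27.5) (12.5,33.5) (8,24.5)
edge 0: (4.5,2)→(16,8.5)  cross = 4.5·8.5 − 16·2 = 6.2500; (r_i+r_j)·cross = 20.5·6.2500 = 128.1250
edge 1: (16,8.5)→(17.5,15)  cross = 16·15 − 17.5·8.5 = 91.2500; (r_i+r_j)·cross = 33.5·91.2500 = 3056.8750
edge 2: (17.5,15)→(16.5,27.5)  cross = 17.5·27.5 − 16.5·15 = 233.7500; (r_i+r_j)·cross = 34·233.7500 = 7947.5000
edge 3: (16.5,27.5)→(12.5,33.5)  cross = 16.5·33.5 − 12.5·27.5 = 209.0000; (r_i+r_j)·cross = 29·209.0000 = 6061.0000
edge 4: (12.5,33.5)→(8,24.5)  cross = 12.5·24.5 − 8·33.5 = 38.2500; (r_i+r_j)·cross = 20.5·38.2500 = 784.1250
edge 5: (8,24.5)→(4.5,2)  cross = 8·2 − 4.5·24.5 = -94.2500; (r_i+r_j)·cross = 12.5·-94.2500 = -1178.1250
Σcross = 484.2500 → A = |Σcross|/2 = 242.1250 mm²
Σ(r_i+r_j)·cross = 16799.5000 → first moment M = |Σ|/6 = 2799.9167
R_c = M/A = 2799.9167/242.1250 = 11.5639 mm
θ = 118° = 2.059489 rad
V = θ·R_c·A = 2.059489·11.5639·242.1250 = 5766.396 mm³

Volume = 5766.396 mm³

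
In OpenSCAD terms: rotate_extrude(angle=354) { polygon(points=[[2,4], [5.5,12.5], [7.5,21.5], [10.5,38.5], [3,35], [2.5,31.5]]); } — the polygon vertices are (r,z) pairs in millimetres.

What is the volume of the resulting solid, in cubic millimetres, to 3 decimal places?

Profile (r,z), 6 vertices: (2,4) (5.5,12.5) (7.5,21.5) (10.5,38.5) (3,35) (2.5,31.5)
edge 0: (2,4)→(5.5,12.5)  cross = 2·12.5 − 5.5·4 = 3.0000; (r_i+r_j)·cross = 7.5·3.0000 = 22.5000
edge 1: (5.5,12.5)→(7.5,21.5)  cross = 5.5·21.5 − 7.5·12.5 = 24.5000; (r_i+r_j)·cross = 13·24.5000 = 318.5000
edge 2: (7.5,21.5)→(10.5,38.5)  cross = 7.5·38.5 − 10.5·21.5 = 63.0000; (r_i+r_j)·cross = 18·63.0000 = 1134.0000
edge 3: (10.5,38.5)→(3,35)  cross = 10.5·35 − 3·38.5 = 252.0000; (r_i+r_j)·cross = 13.5·252.0000 = 3402.0000
edge 4: (3,35)→(2.5,31.5)  cross = 3·31.5 − 2.5·35 = 7.0000; (r_i+r_j)·cross = 5.5·7.0000 = 38.5000
edge 5: (2.5,31.5)→(2,4)  cross = 2.5·4 − 2·31.5 = -53.0000; (r_i+r_j)·cross = 4.5·-53.0000 = -238.5000
Σcross = 296.5000 → A = |Σcross|/2 = 148.2500 mm²
Σ(r_i+r_j)·cross = 4677.0000 → first moment M = |Σ|/6 = 779.5000
R_c = M/A = 779.5000/148.2500 = 5.2580 mm
θ = 354° = 6.178466 rad
V = θ·R_c·A = 6.178466·5.2580·148.2500 = 4816.114 mm³

Volume = 4816.114 mm³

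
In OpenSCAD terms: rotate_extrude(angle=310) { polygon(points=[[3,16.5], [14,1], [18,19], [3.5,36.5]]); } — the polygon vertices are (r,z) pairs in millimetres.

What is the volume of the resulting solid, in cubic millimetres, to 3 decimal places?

Profile (r,z), 4 vertices: (3,16.5) (14,1) (18,19) (3.5,36.5)
edge 0: (3,16.5)→(14,1)  cross = 3·1 − 14·16.5 = -228.0000; (r_i+r_j)·cross = 17·-228.0000 = -3876.0000
edge 1: (14,1)→(18,19)  cross = 14·19 − 18·1 = 248.0000; (r_i+r_j)·cross = 32·248.0000 = 7936.0000
edge 2: (18,19)→(3.5,36.5)  cross = 18·36.5 − 3.5·19 = 590.5000; (r_i+r_j)·cross = 21.5·590.5000 = 12695.7500
edge 3: (3.5,36.5)→(3,16.5)  cross = 3.5·16.5 − 3·36.5 = -51.7500; (r_i+r_j)·cross = 6.5·-51.7500 = -336.3750
Σcross = 558.7500 → A = |Σcross|/2 = 279.3750 mm²
Σ(r_i+r_j)·cross = 16419.3750 → first moment M = |Σ|/6 = 2736.5625
R_c = M/A = 2736.5625/279.3750 = 9.7953 mm
θ = 310° = 5.410521 rad
V = θ·R_c·A = 5.410521·9.7953·279.3750 = 14806.228 mm³

Volume = 14806.228 mm³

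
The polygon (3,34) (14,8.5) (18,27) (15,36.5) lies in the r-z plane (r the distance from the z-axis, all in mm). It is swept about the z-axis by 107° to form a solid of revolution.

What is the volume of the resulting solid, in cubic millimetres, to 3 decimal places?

Profile (r,z), 4 vertices: (3,34) (14,8.5) (18,27) (15,36.5)
edge 0: (3,34)→(14,8.5)  cross = 3·8.5 − 14·34 = -450.5000; (r_i+r_j)·cross = 17·-450.5000 = -7658.5000
edge 1: (14,8.5)→(18,27)  cross = 14·27 − 18·8.5 = 225.0000; (r_i+r_j)·cross = 32·225.0000 = 7200.0000
edge 2: (18,27)→(15,36.5)  cross = 18·36.5 − 15·27 = 252.0000; (r_i+r_j)·cross = 33·252.0000 = 8316.0000
edge 3: (15,36.5)→(3,34)  cross = 15·34 − 3·36.5 = 400.5000; (r_i+r_j)·cross = 18·400.5000 = 7209.0000
Σcross = 427.0000 → A = |Σcross|/2 = 213.5000 mm²
Σ(r_i+r_j)·cross = 15066.5000 → first moment M = |Σ|/6 = 2511.0833
R_c = M/A = 2511.0833/213.5000 = 11.7615 mm
θ = 107° = 1.867502 rad
V = θ·R_c·A = 1.867502·11.7615·213.5000 = 4689.454 mm³

Volume = 4689.454 mm³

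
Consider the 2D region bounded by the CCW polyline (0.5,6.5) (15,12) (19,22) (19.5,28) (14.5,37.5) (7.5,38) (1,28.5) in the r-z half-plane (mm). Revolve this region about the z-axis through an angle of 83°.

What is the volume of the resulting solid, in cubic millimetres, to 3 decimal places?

Volume = 5912.918 mm³

Profile (r,z), 7 vertices: (0.5,6.5) (15,12) (19,22) (19.5,28) (14.5,37.5) (7.5,38) (1,28.5)
edge 0: (0.5,6.5)→(15,12)  cross = 0.5·12 − 15·6.5 = -91.5000; (r_i+r_j)·cross = 15.5·-91.5000 = -1418.2500
edge 1: (15,12)→(19,22)  cross = 15·22 − 19·12 = 102.0000; (r_i+r_j)·cross = 34·102.0000 = 3468.0000
edge 2: (19,22)→(19.5,28)  cross = 19·28 − 19.5·22 = 103.0000; (r_i+r_j)·cross = 38.5·103.0000 = 3965.5000
edge 3: (19.5,28)→(14.5,37.5)  cross = 19.5·37.5 − 14.5·28 = 325.2500; (r_i+r_j)·cross = 34·325.2500 = 11058.5000
edge 4: (14.5,37.5)→(7.5,38)  cross = 14.5·38 − 7.5·37.5 = 269.7500; (r_i+r_j)·cross = 22·269.7500 = 5934.5000
edge 5: (7.5,38)→(1,28.5)  cross = 7.5·28.5 − 1·38 = 175.7500; (r_i+r_j)·cross = 8.5·175.7500 = 1493.8750
edge 6: (1,28.5)→(0.5,6.5)  cross = 1·6.5 − 0.5·28.5 = -7.7500; (r_i+r_j)·cross = 1.5·-7.7500 = -11.6250
Σcross = 876.5000 → A = |Σcross|/2 = 438.2500 mm²
Σ(r_i+r_j)·cross = 24490.5000 → first moment M = |Σ|/6 = 4081.7500
R_c = M/A = 4081.7500/438.2500 = 9.3137 mm
θ = 83° = 1.448623 rad
V = θ·R_c·A = 1.448623·9.3137·438.2500 = 5912.918 mm³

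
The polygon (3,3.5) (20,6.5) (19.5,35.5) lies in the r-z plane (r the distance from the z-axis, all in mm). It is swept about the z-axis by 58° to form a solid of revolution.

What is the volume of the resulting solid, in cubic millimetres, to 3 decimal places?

Volume = 3545.760 mm³

Profile (r,z), 3 vertices: (3,3.5) (20,6.5) (19.5,35.5)
edge 0: (3,3.5)→(20,6.5)  cross = 3·6.5 − 20·3.5 = -50.5000; (r_i+r_j)·cross = 23·-50.5000 = -1161.5000
edge 1: (20,6.5)→(19.5,35.5)  cross = 20·35.5 − 19.5·6.5 = 583.2500; (r_i+r_j)·cross = 39.5·583.2500 = 23038.3750
edge 2: (19.5,35.5)→(3,3.5)  cross = 19.5·3.5 − 3·35.5 = -38.2500; (r_i+r_j)·cross = 22.5·-38.2500 = -860.6250
Σcross = 494.5000 → A = |Σcross|/2 = 247.2500 mm²
Σ(r_i+r_j)·cross = 21016.2500 → first moment M = |Σ|/6 = 3502.7083
R_c = M/A = 3502.7083/247.2500 = 14.1667 mm
θ = 58° = 1.012291 rad
V = θ·R_c·A = 1.012291·14.1667·247.2500 = 3545.760 mm³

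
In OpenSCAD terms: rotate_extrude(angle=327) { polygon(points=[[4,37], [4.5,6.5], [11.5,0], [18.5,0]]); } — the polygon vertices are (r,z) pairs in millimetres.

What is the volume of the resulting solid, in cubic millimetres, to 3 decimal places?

Volume = 12376.121 mm³

Profile (r,z), 4 vertices: (4,37) (4.5,6.5) (11.5,0) (18.5,0)
edge 0: (4,37)→(4.5,6.5)  cross = 4·6.5 − 4.5·37 = -140.5000; (r_i+r_j)·cross = 8.5·-140.5000 = -1194.2500
edge 1: (4.5,6.5)→(11.5,0)  cross = 4.5·0 − 11.5·6.5 = -74.7500; (r_i+r_j)·cross = 16·-74.7500 = -1196.0000
edge 2: (11.5,0)→(18.5,0)  cross = 11.5·0 − 18.5·0 = 0.0000; (r_i+r_j)·cross = 30·0.0000 = 0.0000
edge 3: (18.5,0)→(4,37)  cross = 18.5·37 − 4·0 = 684.5000; (r_i+r_j)·cross = 22.5·684.5000 = 15401.2500
Σcross = 469.2500 → A = |Σcross|/2 = 234.6250 mm²
Σ(r_i+r_j)·cross = 13011.0000 → first moment M = |Σ|/6 = 2168.5000
R_c = M/A = 2168.5000/234.6250 = 9.2424 mm
θ = 327° = 5.707227 rad
V = θ·R_c·A = 5.707227·9.2424·234.6250 = 12376.121 mm³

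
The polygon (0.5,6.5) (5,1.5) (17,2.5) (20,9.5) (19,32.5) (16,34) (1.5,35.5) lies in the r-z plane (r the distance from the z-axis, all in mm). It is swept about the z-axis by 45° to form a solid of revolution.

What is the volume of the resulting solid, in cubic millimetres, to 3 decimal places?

Profile (r,z), 7 vertices: (0.5,6.5) (5,1.5) (17,2.5) (20,9.5) (19,32.5) (16,34) (1.5,35.5)
edge 0: (0.5,6.5)→(5,1.5)  cross = 0.5·1.5 − 5·6.5 = -31.7500; (r_i+r_j)·cross = 5.5·-31.7500 = -174.6250
edge 1: (5,1.5)→(17,2.5)  cross = 5·2.5 − 17·1.5 = -13.0000; (r_i+r_j)·cross = 22·-13.0000 = -286.0000
edge 2: (17,2.5)→(20,9.5)  cross = 17·9.5 − 20·2.5 = 111.5000; (r_i+r_j)·cross = 37·111.5000 = 4125.5000
edge 3: (20,9.5)→(19,32.5)  cross = 20·32.5 − 19·9.5 = 469.5000; (r_i+r_j)·cross = 39·469.5000 = 18310.5000
edge 4: (19,32.5)→(16,34)  cross = 19·34 − 16·32.5 = 126.0000; (r_i+r_j)·cross = 35·126.0000 = 4410.0000
edge 5: (16,34)→(1.5,35.5)  cross = 16·35.5 − 1.5·34 = 517.0000; (r_i+r_j)·cross = 17.5·517.0000 = 9047.5000
edge 6: (1.5,35.5)→(0.5,6.5)  cross = 1.5·6.5 − 0.5·35.5 = -8.0000; (r_i+r_j)·cross = 2·-8.0000 = -16.0000
Σcross = 1171.2500 → A = |Σcross|/2 = 585.6250 mm²
Σ(r_i+r_j)·cross = 35416.8750 → first moment M = |Σ|/6 = 5902.8125
R_c = M/A = 5902.8125/585.6250 = 10.0795 mm
θ = 45° = 0.785398 rad
V = θ·R_c·A = 0.785398·10.0795·585.6250 = 4636.058 mm³

Volume = 4636.058 mm³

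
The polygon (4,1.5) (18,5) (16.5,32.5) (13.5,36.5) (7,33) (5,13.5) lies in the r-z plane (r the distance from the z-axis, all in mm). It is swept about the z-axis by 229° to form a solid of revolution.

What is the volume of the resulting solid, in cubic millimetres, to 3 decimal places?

Profile (r,z), 6 vertices: (4,1.5) (18,5) (16.5,32.5) (13.5,36.5) (7,33) (5,13.5)
edge 0: (4,1.5)→(18,5)  cross = 4·5 − 18·1.5 = -7.0000; (r_i+r_j)·cross = 22·-7.0000 = -154.0000
edge 1: (18,5)→(16.5,32.5)  cross = 18·32.5 − 16.5·5 = 502.5000; (r_i+r_j)·cross = 34.5·502.5000 = 17336.2500
edge 2: (16.5,32.5)→(13.5,36.5)  cross = 16.5·36.5 − 13.5·32.5 = 163.5000; (r_i+r_j)·cross = 30·163.5000 = 4905.0000
edge 3: (13.5,36.5)→(7,33)  cross = 13.5·33 − 7·36.5 = 190.0000; (r_i+r_j)·cross = 20.5·190.0000 = 3895.0000
edge 4: (7,33)→(5,13.5)  cross = 7·13.5 − 5·33 = -70.5000; (r_i+r_j)·cross = 12·-70.5000 = -846.0000
edge 5: (5,13.5)→(4,1.5)  cross = 5·1.5 − 4·13.5 = -46.5000; (r_i+r_j)·cross = 9·-46.5000 = -418.5000
Σcross = 732.0000 → A = |Σcross|/2 = 366.0000 mm²
Σ(r_i+r_j)·cross = 24717.7500 → first moment M = |Σ|/6 = 4119.6250
R_c = M/A = 4119.6250/366.0000 = 11.2558 mm
θ = 229° = 3.996804 rad
V = θ·R_c·A = 3.996804·11.2558·366.0000 = 16465.334 mm³

Volume = 16465.334 mm³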